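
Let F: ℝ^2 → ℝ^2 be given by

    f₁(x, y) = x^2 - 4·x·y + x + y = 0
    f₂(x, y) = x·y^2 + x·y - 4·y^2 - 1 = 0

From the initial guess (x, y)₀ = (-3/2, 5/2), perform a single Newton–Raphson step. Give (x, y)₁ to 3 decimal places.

(-0.609, 1.420)

At (-3/2, 5/2): F = (18.250, -39.125).
Jacobian J = [[2·x - 4·y + 1, -4·x + 1], [y^2 + y, 2·x·y + x - 8·y]].
At the point, J = [[-12.000, 7.000], [8.750, -29.000]] (det J = 286.750).
Solving J·Δ = −F gives Δ = (0.891, -1.080).
Then the next iterate is (x, y)₁ = (-0.609, 1.420).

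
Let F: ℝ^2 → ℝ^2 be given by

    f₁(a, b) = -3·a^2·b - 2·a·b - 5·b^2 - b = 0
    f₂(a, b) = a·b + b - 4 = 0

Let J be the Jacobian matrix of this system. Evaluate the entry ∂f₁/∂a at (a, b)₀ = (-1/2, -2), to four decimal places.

-2.0000

∂f₁/∂a = -6·a·b - 2·b.
At (-1/2, -2) this is -2.0000.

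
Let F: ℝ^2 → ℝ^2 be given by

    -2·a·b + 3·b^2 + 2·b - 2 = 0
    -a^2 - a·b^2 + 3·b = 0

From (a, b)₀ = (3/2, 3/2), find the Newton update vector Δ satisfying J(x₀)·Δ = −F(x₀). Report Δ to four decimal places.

(-0.0887, -0.4395)

At (3/2, 3/2): F = (3.2500, -1.1250).
Jacobian J = [[-2·b, -2·a + 6·b + 2], [-2·a - b^2, -2·a·b + 3]].
At the point, J = [[-3.0000, 8.0000], [-5.2500, -1.5000]] (det J = 46.5000).
Solving J·Δ = −F gives Δ = (-0.0887, -0.4395).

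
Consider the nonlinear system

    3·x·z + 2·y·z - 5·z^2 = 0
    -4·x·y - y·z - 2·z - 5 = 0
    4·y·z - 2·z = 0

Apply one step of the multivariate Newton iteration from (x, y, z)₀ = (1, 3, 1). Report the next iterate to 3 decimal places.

(-0.303, 2.545, 0.182)

At (1, 3, 1): F = (4.000, -22.000, 10.000).
Jacobian J = [[3·z, 2·z, 3·x + 2·y - 10·z], [-4·y, -4·x - z, -y - 2], [0, 4·z, 4·y - 2]].
At the point, J = [[3.000, 2.000, -1.000], [-12.000, -5.000, -5.000], [0.000, 4.000, 10.000]] (det J = 198.000).
Solving J·Δ = −F gives Δ = (-1.303, -0.455, -0.818).
Then the next iterate is (x, y, z)₁ = (-0.303, 2.545, 0.182).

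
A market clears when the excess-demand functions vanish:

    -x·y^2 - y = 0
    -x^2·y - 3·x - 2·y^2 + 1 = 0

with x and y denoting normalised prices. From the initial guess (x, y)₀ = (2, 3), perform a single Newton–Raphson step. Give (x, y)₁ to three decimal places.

(-0.333, 3.000)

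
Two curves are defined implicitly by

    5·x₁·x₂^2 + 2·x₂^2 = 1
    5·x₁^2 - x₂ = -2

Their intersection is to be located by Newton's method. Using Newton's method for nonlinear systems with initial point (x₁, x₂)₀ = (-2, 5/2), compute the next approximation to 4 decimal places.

(-1.0003, 2.0060)

At (-2, 5/2): F = (-51.0000, 19.5000).
Jacobian J = [[5·x₂^2, 10·x₁·x₂ + 4·x₂], [10·x₁, -1]].
At the point, J = [[31.2500, -40.0000], [-20.0000, -1.0000]] (det J = -831.2500).
Solving J·Δ = −F gives Δ = (0.9997, -0.4940).
Then the next iterate is (x₁, x₂)₁ = (-1.0003, 2.0060).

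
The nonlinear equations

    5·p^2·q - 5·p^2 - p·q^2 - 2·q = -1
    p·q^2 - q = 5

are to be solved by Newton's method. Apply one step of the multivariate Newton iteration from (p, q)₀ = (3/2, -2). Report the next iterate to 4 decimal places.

(0.7996, -1.9716)

At (3/2, -2): F = (-34.7500, 3.0000).
Jacobian J = [[10·p·q - 10·p - q^2, 5·p^2 - 2·p·q - 2], [q^2, 2·p·q - 1]].
At the point, J = [[-49.0000, 15.2500], [4.0000, -7.0000]] (det J = 282.0000).
Solving J·Δ = −F gives Δ = (-0.7004, 0.0284).
Then the next iterate is (p, q)₁ = (0.7996, -1.9716).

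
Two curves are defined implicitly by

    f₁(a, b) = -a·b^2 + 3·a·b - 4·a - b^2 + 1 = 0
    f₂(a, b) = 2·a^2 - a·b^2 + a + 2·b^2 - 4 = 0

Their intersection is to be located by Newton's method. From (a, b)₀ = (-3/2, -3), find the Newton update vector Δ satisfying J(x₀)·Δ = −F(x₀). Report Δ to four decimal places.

At (-3/2, -3): F = (25.0000, 30.5000).
Jacobian J = [[-b^2 + 3·b - 4, -2·a·b + 3·a - 2·b], [4·a - b^2 + 1, -2·a·b + 4·b]].
At the point, J = [[-22.0000, -7.5000], [-14.0000, -21.0000]] (det J = 357.0000).
Solving J·Δ = −F gives Δ = (0.8298, 0.8992).

(0.8298, 0.8992)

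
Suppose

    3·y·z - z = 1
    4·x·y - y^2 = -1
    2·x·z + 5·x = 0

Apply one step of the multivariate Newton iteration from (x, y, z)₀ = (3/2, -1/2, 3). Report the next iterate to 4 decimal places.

(0.8063, -0.3768, 0.0436)

At (3/2, -1/2, 3): F = (-8.5000, -2.2500, 16.5000).
Jacobian J = [[0, 3·z, 3·y - 1], [4·y, 4·x - 2·y, 0], [2·z + 5, 0, 2·x]].
At the point, J = [[0.0000, 9.0000, -2.5000], [-2.0000, 7.0000, 0.0000], [11.0000, 0.0000, 3.0000]] (det J = 246.5000).
Solving J·Δ = −F gives Δ = (-0.6937, 0.1232, -2.9564).
Then the next iterate is (x, y, z)₁ = (0.8063, -0.3768, 0.0436).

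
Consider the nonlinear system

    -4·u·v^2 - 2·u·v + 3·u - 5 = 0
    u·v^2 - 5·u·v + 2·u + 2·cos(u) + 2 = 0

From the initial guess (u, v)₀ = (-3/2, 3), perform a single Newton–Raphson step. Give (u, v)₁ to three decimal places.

At (-3/2, 3): F = (53.500, 8.14147).
Jacobian J = [[-4·v^2 - 2·v + 3, -8·u·v - 2·u], [v^2 - 5·v - 2·sin(u) + 2, 2·u·v - 5·u]].
At the point, J = [[-39.000, 39.000], [-2.00501, -1.500]] (det J = 136.69539).
Solving J·Δ = −F gives Δ = (2.910, 1.538).
Then the next iterate is (u, v)₁ = (1.410, 4.538).

(1.410, 4.538)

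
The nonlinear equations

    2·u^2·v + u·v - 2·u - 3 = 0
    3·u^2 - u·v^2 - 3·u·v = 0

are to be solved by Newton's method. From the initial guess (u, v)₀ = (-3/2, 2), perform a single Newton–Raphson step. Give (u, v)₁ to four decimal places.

(-1.5326, -0.1304)

At (-3/2, 2): F = (6.0000, 21.7500).
Jacobian J = [[4·u·v + v - 2, 2·u^2 + u], [6·u - v^2 - 3·v, -2·u·v - 3·u]].
At the point, J = [[-12.0000, 3.0000], [-19.0000, 10.5000]] (det J = -69.0000).
Solving J·Δ = −F gives Δ = (-0.0326, -2.1304).
Then the next iterate is (u, v)₁ = (-1.5326, -0.1304).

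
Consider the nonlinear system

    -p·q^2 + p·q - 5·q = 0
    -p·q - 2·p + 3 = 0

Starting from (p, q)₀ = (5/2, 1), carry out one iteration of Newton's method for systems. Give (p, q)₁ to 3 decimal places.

(1.556, 0.333)

At (5/2, 1): F = (-5.000, -4.500).
Jacobian J = [[-q^2 + q, -2·p·q + p - 5], [-q - 2, -p]].
At the point, J = [[0.000, -7.500], [-3.000, -2.500]] (det J = -22.500).
Solving J·Δ = −F gives Δ = (-0.944, -0.667).
Then the next iterate is (p, q)₁ = (1.556, 0.333).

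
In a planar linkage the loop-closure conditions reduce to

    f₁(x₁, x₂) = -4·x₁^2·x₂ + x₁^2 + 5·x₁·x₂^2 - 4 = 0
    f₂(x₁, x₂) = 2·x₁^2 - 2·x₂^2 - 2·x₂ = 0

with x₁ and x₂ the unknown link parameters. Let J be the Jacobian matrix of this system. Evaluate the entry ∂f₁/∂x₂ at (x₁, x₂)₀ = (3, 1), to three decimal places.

-6.000

∂f₁/∂x₂ = -4·x₁^2 + 10·x₁·x₂.
At (3, 1) this is -6.000.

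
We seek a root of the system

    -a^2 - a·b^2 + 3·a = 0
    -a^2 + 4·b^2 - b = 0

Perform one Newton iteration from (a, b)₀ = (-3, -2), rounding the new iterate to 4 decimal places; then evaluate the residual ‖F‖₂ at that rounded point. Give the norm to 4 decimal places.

At (-3, -2): F = (-6.0000, 9.0000).
Jacobian J = [[-2·a - b^2 + 3, -2·a·b], [-2·a, 8·b - 1]].
At the point, J = [[5.0000, -12.0000], [6.0000, -17.0000]] (det J = -13.0000).
Solving J·Δ = −F gives Δ = (16.1538, 6.2308).
Then the next iterate is (a, b)₁ = (13.1538, 4.2308).
Re-evaluating at (13.1538, 4.2308): F = (-369.009716, -105.654580), so ‖F‖₂ = 383.8373.

383.8373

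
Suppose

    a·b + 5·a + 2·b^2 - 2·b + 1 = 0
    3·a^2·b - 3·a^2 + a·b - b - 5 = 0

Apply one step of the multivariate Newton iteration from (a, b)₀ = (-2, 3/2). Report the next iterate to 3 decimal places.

(-0.704, 2.537)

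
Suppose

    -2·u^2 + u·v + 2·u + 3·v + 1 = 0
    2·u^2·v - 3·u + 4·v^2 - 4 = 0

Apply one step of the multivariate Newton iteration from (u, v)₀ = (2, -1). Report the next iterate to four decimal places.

(0.7273, -1.1818)

At (2, -1): F = (-8.0000, -14.0000).
Jacobian J = [[-4·u + v + 2, u + 3], [4·u·v - 3, 2·u^2 + 8·v]].
At the point, J = [[-7.0000, 5.0000], [-11.0000, 0.0000]] (det J = 55.0000).
Solving J·Δ = −F gives Δ = (-1.2727, -0.1818).
Then the next iterate is (u, v)₁ = (0.7273, -1.1818).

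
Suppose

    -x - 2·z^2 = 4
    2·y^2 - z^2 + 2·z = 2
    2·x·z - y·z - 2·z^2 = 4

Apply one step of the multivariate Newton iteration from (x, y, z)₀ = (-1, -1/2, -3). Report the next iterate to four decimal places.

(-1.6970, -1.9823, -1.3081)

At (-1, -1/2, -3): F = (-21.0000, -16.5000, -17.5000).
Jacobian J = [[-1, 0, -4·z], [0, 4·y, -2·z + 2], [2·z, -z, 2·x - y - 4·z]].
At the point, J = [[-1.0000, 0.0000, 12.0000], [0.0000, -2.0000, 8.0000], [-6.0000, 3.0000, 10.5000]] (det J = -99.0000).
Solving J·Δ = −F gives Δ = (-0.6970, -1.4823, 1.6919).
Then the next iterate is (x, y, z)₁ = (-1.6970, -1.9823, -1.3081).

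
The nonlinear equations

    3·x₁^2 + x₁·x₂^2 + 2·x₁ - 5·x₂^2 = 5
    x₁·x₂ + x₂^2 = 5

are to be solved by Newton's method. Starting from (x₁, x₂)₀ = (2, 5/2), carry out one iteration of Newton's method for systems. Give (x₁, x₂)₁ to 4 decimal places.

At (2, 5/2): F = (-7.7500, 6.2500).
Jacobian J = [[6·x₁ + x₂^2 + 2, 2·x₁·x₂ - 10·x₂], [x₂, x₁ + 2·x₂]].
At the point, J = [[20.2500, -15.0000], [2.5000, 7.0000]] (det J = 179.2500).
Solving J·Δ = −F gives Δ = (-0.2204, -0.8142).
Then the next iterate is (x₁, x₂)₁ = (1.7796, 1.6858).

(1.7796, 1.6858)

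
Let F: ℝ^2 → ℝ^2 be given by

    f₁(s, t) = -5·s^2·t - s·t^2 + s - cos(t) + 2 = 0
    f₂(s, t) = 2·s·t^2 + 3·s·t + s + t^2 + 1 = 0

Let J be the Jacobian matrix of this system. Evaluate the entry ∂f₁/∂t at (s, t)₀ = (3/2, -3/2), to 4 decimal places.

∂f₁/∂t = -5·s^2 - 2·s·t + sin(t).
At (3/2, -3/2) this is -7.7475.

-7.7475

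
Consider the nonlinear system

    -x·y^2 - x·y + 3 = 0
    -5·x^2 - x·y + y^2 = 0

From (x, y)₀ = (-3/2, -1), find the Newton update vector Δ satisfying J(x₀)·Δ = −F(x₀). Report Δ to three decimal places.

At (-3/2, -1): F = (3.000, -11.750).
Jacobian J = [[-y^2 - y, -2·x·y - x], [-10·x - y, -x + 2·y]].
At the point, J = [[0.000, -1.500], [16.000, -0.500]] (det J = 24.000).
Solving J·Δ = −F gives Δ = (0.797, 2.000).

(0.797, 2.000)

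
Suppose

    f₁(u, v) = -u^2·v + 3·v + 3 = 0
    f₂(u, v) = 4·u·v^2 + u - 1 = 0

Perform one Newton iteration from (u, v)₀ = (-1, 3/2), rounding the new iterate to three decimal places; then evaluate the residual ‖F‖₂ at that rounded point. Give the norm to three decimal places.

4.372

At (-1, 3/2): F = (6.000, -11.000).
Jacobian J = [[-2·u·v, -u^2 + 3], [4·v^2 + 1, 8·u·v]].
At the point, J = [[3.000, 2.000], [10.000, -12.000]] (det J = -56.000).
Solving J·Δ = −F gives Δ = (-0.893, -1.661).
Then the next iterate is (u, v)₁ = (-1.893, -0.161).
Re-evaluating at (-1.893, -0.161): F = (3.09394, -3.08927), so ‖F‖₂ = 4.372.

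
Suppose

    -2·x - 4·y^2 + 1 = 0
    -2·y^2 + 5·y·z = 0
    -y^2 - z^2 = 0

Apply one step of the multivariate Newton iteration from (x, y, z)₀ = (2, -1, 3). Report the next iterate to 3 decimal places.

At (2, -1, 3): F = (-7.000, -17.000, -10.000).
Jacobian J = [[-2, -8·y, 0], [0, -4·y + 5·z, 5·y], [0, -2·y, -2·z]].
At the point, J = [[-2.000, 8.000, 0.000], [0.000, 19.000, -5.000], [0.000, 2.000, -6.000]] (det J = 208.000).
Solving J·Δ = −F gives Δ = (-1.500, 0.500, -1.500).
Then the next iterate is (x, y, z)₁ = (0.500, -0.500, 1.500).

(0.500, -0.500, 1.500)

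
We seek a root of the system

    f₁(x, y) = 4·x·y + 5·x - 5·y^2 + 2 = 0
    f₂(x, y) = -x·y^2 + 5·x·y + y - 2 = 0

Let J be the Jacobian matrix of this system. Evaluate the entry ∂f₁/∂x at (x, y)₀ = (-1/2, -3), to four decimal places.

∂f₁/∂x = 4·y + 5.
At (-1/2, -3) this is -7.0000.

-7.0000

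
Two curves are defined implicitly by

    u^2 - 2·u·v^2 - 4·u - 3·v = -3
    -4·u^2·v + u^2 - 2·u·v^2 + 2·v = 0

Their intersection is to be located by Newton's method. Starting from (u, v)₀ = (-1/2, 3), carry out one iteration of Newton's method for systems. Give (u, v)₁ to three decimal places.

At (-1/2, 3): F = (5.250, 12.250).
Jacobian J = [[2·u - 2·v^2 - 4, -4·u·v - 3], [-8·u·v + 2·u - 2·v^2, -4·u^2 - 4·u·v + 2]].
At the point, J = [[-23.000, 3.000], [-7.000, 7.000]] (det J = -140.000).
Solving J·Δ = −F gives Δ = (0.000, -1.750).
Then the next iterate is (u, v)₁ = (-0.500, 1.250).

(-0.500, 1.250)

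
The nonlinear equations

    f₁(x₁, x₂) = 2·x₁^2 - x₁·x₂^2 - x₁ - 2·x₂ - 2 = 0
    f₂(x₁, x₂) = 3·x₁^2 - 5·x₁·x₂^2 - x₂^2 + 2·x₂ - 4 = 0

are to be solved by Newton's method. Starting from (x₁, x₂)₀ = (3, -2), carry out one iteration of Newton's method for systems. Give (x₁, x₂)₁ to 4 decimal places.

At (3, -2): F = (5.0000, -45.0000).
Jacobian J = [[4·x₁ - x₂^2 - 1, -2·x₁·x₂ - 2], [6·x₁ - 5·x₂^2, -10·x₁·x₂ - 2·x₂ + 2]].
At the point, J = [[7.0000, 10.0000], [-2.0000, 66.0000]] (det J = 482.0000).
Solving J·Δ = −F gives Δ = (-1.6183, 0.6328).
Then the next iterate is (x₁, x₂)₁ = (1.3817, -1.3672).

(1.3817, -1.3672)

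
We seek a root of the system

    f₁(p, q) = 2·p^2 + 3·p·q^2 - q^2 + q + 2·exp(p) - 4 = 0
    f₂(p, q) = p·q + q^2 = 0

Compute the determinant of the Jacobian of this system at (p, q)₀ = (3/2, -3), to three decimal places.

-248.835

J = [[4·p + 3·q^2 + 2·exp(p), 6·p·q - 2·q + 1], [q, p + 2·q]].
At the point, J = [[41.96338, -20.000], [-3.000, -4.500]].
det J = -248.835.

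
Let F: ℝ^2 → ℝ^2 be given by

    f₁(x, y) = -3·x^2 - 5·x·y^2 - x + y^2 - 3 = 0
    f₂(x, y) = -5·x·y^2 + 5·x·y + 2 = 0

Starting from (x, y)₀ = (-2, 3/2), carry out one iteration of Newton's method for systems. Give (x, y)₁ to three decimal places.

(-1.339, 1.149)

At (-2, 3/2): F = (11.750, 9.500).
Jacobian J = [[-6·x - 5·y^2 - 1, -10·x·y + 2·y], [-5·y^2 + 5·y, -10·x·y + 5·x]].
At the point, J = [[-0.250, 33.000], [-3.750, 20.000]] (det J = 118.750).
Solving J·Δ = −F gives Δ = (0.661, -0.351).
Then the next iterate is (x, y)₁ = (-1.339, 1.149).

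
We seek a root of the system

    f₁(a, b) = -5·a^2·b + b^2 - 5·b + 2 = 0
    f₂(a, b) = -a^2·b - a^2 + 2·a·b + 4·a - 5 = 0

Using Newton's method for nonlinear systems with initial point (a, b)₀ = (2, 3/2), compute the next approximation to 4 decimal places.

(1.6667, 0.4432)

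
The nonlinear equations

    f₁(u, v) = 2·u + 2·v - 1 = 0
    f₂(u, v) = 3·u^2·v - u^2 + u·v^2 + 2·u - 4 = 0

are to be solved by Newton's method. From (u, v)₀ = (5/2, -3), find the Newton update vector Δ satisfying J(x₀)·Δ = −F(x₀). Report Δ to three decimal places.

(-0.825, 1.825)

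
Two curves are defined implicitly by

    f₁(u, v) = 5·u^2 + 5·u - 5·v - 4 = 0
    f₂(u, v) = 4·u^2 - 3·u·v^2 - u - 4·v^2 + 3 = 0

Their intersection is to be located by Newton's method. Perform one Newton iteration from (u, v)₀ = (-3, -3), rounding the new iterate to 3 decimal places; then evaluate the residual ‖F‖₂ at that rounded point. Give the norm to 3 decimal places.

18.579

At (-3, -3): F = (41.000, 87.000).
Jacobian J = [[10·u + 5, -5], [8·u - 3·v^2 - 1, -6·u·v - 8·v]].
At the point, J = [[-25.000, -5.000], [-52.000, -30.000]] (det J = 490.000).
Solving J·Δ = −F gives Δ = (1.622, 0.088).
Then the next iterate is (u, v)₁ = (-1.378, -2.912).
Re-evaluating at (-1.378, -2.912): F = (13.16442, 13.10982), so ‖F‖₂ = 18.579.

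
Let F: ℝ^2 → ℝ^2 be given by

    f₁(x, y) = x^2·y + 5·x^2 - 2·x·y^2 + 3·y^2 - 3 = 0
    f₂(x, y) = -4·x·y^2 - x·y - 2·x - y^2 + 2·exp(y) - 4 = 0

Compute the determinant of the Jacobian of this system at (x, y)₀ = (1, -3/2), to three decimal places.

J = [[2·x·y + 10·x - 2·y^2, x^2 - 4·x·y + 6·y], [-4·y^2 - y - 2, -8·x·y - x - 2·y + 2·exp(y)]].
At the point, J = [[2.500, -2.000], [-9.500, 14.44626]].
det J = 17.116.

17.116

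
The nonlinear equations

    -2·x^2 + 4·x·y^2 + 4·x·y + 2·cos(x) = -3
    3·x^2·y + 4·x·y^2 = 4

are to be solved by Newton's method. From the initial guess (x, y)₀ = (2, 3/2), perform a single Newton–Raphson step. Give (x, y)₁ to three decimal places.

(1.773, 0.782)

At (2, 3/2): F = (24.16771, 32.000).
Jacobian J = [[-4·x + 4·y^2 + 4·y - 2·sin(x), 8·x·y + 4·x], [6·x·y + 4·y^2, 3·x^2 + 8·x·y]].
At the point, J = [[5.18141, 32.000], [27.000, 36.000]] (det J = -677.46941).
Solving J·Δ = −F gives Δ = (-0.227, -0.718).
Then the next iterate is (x, y)₁ = (1.773, 0.782).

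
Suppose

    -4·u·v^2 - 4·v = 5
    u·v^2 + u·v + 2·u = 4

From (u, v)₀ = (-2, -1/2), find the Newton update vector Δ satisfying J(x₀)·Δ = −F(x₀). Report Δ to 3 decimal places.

(4.286, -0.440)

At (-2, -1/2): F = (-1.000, -7.500).
Jacobian J = [[-4·v^2, -8·u·v - 4], [v^2 + v + 2, 2·u·v + u]].
At the point, J = [[-1.000, -12.000], [1.750, 0.000]] (det J = 21.000).
Solving J·Δ = −F gives Δ = (4.286, -0.440).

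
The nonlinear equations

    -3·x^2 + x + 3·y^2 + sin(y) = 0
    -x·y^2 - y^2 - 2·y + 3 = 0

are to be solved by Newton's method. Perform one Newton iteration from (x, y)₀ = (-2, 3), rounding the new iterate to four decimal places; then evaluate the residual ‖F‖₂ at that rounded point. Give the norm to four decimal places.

At (-2, 3): F = (13.141120, 6.0000).
Jacobian J = [[-6·x + 1, 6·y + cos(y)], [-y^2, -2·x·y - 2·y - 2]].
At the point, J = [[13.0000, 17.010008], [-9.0000, 4.0000]] (det J = 205.090068).
Solving J·Δ = −F gives Δ = (0.2413, -0.9570).
Then the next iterate is (x, y)₁ = (-1.7587, 2.0430).
Re-evaluating at (-1.7587, 2.0430): F = (2.374338, 2.080699), so ‖F‖₂ = 3.1570.

3.1570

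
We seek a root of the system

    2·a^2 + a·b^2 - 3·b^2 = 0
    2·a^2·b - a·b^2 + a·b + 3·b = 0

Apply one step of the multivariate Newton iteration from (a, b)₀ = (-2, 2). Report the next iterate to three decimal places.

(-1.262, 1.252)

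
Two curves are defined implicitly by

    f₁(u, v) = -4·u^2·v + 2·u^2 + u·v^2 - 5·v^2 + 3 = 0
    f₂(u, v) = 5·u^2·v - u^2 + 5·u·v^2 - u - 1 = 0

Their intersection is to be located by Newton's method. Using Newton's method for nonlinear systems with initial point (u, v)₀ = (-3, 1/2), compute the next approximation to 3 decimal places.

(-1.551, 0.531)

At (-3, 1/2): F = (1.000, 11.750).
Jacobian J = [[-8·u·v + 4·u + v^2, -4·u^2 + 2·u·v - 10·v], [10·u·v - 2·u + 5·v^2 - 1, 5·u^2 + 10·u·v]].
At the point, J = [[0.250, -44.000], [-8.750, 30.000]] (det J = -377.500).
Solving J·Δ = −F gives Δ = (1.449, 0.031).
Then the next iterate is (u, v)₁ = (-1.551, 0.531).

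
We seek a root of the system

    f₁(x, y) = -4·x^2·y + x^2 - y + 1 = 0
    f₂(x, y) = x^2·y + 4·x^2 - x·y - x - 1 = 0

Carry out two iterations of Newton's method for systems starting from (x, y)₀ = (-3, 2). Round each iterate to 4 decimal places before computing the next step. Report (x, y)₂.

At (-3, 2): F = (-64.0000, 62.0000).
Jacobian J = [[-8·x·y + 2·x, -4·x^2 - 1], [2·x·y + 8·x - y - 1, x^2 - x]].
At the point, J = [[42.0000, -37.0000], [-39.0000, 12.0000]] (det J = -939.0000).
Solving J·Δ = −F gives Δ = (1.6251, 0.1150).
Then the next iterate is (x, y)₁ = (-1.3749, 2.1150).
Round to (-1.3749, 2.1150) and repeat: F = (-15.217011, 14.842304), J = [[20.513508, -8.561400], [-19.930027, 3.265250]].
Δ = (0.7466, 0.0115), so (x, y)₂ = (-0.6283, 2.1265).

(-0.6283, 2.1265)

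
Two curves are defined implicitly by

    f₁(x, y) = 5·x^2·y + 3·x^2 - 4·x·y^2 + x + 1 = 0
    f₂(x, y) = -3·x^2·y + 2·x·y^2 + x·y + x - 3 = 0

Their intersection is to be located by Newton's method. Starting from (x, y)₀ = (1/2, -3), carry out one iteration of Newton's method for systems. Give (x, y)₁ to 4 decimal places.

(1.1883, 0.9133)

At (1/2, -3): F = (-19.5000, 7.2500).
Jacobian J = [[10·x·y + 6·x - 4·y^2 + 1, 5·x^2 - 8·x·y], [-6·x·y + 2·y^2 + y + 1, -3·x^2 + 4·x·y + x]].
At the point, J = [[-47.0000, 13.2500], [25.0000, -6.2500]] (det J = -37.5000).
Solving J·Δ = −F gives Δ = (0.6883, 3.9133).
Then the next iterate is (x, y)₁ = (1.1883, 0.9133).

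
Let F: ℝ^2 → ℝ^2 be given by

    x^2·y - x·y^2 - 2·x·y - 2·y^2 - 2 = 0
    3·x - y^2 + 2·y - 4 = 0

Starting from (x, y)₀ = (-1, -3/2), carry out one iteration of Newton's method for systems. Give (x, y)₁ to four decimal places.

At (-1, -3/2): F = (-8.7500, -12.2500).
Jacobian J = [[2·x·y - y^2 - 2·y, x^2 - 2·x·y - 2·x - 4·y], [3, -2·y + 2]].
At the point, J = [[3.7500, 6.0000], [3.0000, 5.0000]] (det J = 0.7500).
Solving J·Δ = −F gives Δ = (-39.6667, 26.2500).
Then the next iterate is (x, y)₁ = (-40.6667, 24.7500).

(-40.6667, 24.7500)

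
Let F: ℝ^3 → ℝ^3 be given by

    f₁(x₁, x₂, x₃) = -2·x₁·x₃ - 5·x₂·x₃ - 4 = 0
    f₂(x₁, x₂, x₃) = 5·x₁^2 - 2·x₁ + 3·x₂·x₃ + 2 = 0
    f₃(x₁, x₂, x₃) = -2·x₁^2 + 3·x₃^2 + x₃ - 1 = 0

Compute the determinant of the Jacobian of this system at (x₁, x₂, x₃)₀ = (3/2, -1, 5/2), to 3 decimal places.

1865.000

J = [[-2·x₃, -5·x₃, -2·x₁ - 5·x₂], [10·x₁ - 2, 3·x₃, 3·x₂], [-4·x₁, 0, 6·x₃ + 1]].
At the point, J = [[-5.000, -12.500, 2.000], [13.000, 7.500, -3.000], [-6.000, 0.000, 16.000]].
det J = 1865.000.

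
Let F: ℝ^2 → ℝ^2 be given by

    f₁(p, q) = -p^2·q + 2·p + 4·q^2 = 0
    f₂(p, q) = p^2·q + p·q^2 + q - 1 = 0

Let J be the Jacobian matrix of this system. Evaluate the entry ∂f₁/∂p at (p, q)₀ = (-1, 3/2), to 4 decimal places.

5.0000

∂f₁/∂p = -2·p·q + 2.
At (-1, 3/2) this is 5.0000.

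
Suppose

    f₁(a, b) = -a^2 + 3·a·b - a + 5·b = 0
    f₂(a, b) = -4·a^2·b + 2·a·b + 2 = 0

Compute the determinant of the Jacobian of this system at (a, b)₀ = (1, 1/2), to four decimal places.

J = [[-2·a + 3·b - 1, 3·a + 5], [-8·a·b + 2·b, -4·a^2 + 2·a]].
At the point, J = [[-1.5000, 8.0000], [-3.0000, -2.0000]].
det J = 27.0000.

27.0000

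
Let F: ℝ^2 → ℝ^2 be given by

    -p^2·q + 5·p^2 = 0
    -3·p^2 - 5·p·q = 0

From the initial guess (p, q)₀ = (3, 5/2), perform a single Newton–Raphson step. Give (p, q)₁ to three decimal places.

(1.162, 1.937)

At (3, 5/2): F = (22.500, -64.500).
Jacobian J = [[-2·p·q + 10·p, -p^2], [-6·p - 5·q, -5·p]].
At the point, J = [[15.000, -9.000], [-30.500, -15.000]] (det J = -499.500).
Solving J·Δ = −F gives Δ = (-1.838, -0.563).
Then the next iterate is (p, q)₁ = (1.162, 1.937).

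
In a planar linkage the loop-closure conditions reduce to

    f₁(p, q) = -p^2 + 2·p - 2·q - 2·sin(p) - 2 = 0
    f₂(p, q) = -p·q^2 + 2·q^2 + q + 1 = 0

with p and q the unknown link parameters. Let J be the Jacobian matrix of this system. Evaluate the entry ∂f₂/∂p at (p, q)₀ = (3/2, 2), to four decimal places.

-4.0000

∂f₂/∂p = -q^2.
At (3/2, 2) this is -4.0000.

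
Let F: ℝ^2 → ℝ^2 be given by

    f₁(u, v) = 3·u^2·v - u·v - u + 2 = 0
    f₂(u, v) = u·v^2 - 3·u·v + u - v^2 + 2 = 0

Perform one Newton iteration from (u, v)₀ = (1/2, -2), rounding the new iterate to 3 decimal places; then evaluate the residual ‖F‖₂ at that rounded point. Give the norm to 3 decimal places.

At (1/2, -2): F = (1.000, 3.500).
Jacobian J = [[6·u·v - v - 1, 3·u^2 - u], [v^2 - 3·v + 1, 2·u·v - 3·u - 2·v]].
At the point, J = [[-5.000, 0.250], [11.000, 0.500]] (det J = -5.250).
Solving J·Δ = −F gives Δ = (-0.071, -5.429).
Then the next iterate is (u, v)₁ = (0.429, -7.429).
Re-evaluating at (0.429, -7.429): F = (0.65632, -19.52339), so ‖F‖₂ = 19.534.

19.534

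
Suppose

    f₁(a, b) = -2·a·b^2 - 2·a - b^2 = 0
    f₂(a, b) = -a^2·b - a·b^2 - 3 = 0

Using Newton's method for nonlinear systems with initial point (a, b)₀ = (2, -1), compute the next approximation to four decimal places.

(2.3333, 0.0333)

At (2, -1): F = (-9.0000, -1.0000).
Jacobian J = [[-2·b^2 - 2, -4·a·b - 2·b], [-2·a·b - b^2, -a^2 - 2·a·b]].
At the point, J = [[-4.0000, 10.0000], [3.0000, 0.0000]] (det J = -30.0000).
Solving J·Δ = −F gives Δ = (0.3333, 1.0333).
Then the next iterate is (a, b)₁ = (2.3333, 0.0333).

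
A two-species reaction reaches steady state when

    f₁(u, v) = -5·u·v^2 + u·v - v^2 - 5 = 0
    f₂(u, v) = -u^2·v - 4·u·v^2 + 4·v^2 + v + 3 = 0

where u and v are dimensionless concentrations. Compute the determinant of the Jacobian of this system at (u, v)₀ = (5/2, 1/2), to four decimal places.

-30.0625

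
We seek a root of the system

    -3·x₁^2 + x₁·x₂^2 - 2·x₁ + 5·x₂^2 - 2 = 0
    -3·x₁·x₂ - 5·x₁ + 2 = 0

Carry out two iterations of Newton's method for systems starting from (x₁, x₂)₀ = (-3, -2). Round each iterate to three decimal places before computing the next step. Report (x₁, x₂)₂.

At (-3, -2): F = (-15.000, -1.000).
Jacobian J = [[-6·x₁ + x₂^2 - 2, 2·x₁·x₂ + 10·x₂], [-3·x₂ - 5, -3·x₁]].
At the point, J = [[20.000, -8.000], [1.000, 9.000]] (det J = 188.000).
Solving J·Δ = −F gives Δ = (0.761, 0.027).
Then the next iterate is (x₁, x₂)₁ = (-2.239, -1.973).
Round to (-2.239, -1.973) and repeat: F = (-1.81354, -0.05764), J = [[15.32673, -10.89491], [0.919, 6.717]].
Δ = (0.113, -0.007), so (x₁, x₂)₂ = (-2.126, -1.980).

(-2.126, -1.980)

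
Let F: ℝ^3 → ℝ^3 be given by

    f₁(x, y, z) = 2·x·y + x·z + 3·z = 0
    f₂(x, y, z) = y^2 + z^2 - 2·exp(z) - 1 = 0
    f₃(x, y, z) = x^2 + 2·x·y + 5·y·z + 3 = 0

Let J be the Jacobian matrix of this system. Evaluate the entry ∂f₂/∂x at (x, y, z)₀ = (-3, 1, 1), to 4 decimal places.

∂f₂/∂x = 0.
At (-3, 1, 1) this is 0.0000.

0.0000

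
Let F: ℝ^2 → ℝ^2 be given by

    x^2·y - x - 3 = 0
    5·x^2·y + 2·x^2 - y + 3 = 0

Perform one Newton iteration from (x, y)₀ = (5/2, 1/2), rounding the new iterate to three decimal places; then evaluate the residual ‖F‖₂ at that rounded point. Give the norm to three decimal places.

3.386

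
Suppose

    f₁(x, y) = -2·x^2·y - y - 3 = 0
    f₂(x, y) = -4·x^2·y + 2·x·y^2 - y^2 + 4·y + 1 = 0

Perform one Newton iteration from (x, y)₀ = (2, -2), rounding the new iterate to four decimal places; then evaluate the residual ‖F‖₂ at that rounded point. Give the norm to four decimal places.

4.1026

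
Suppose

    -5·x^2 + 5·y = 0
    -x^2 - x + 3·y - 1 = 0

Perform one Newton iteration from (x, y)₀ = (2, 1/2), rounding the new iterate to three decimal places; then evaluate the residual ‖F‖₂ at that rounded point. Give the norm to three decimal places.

At (2, 1/2): F = (-17.500, -5.500).
Jacobian J = [[-10·x, 5], [-2·x - 1, 3]].
At the point, J = [[-20.000, 5.000], [-5.000, 3.000]] (det J = -35.000).
Solving J·Δ = −F gives Δ = (-0.714, 0.643).
Then the next iterate is (x, y)₁ = (1.286, 1.143).
Re-evaluating at (1.286, 1.143): F = (-2.55398, -0.51080), so ‖F‖₂ = 2.605.

2.605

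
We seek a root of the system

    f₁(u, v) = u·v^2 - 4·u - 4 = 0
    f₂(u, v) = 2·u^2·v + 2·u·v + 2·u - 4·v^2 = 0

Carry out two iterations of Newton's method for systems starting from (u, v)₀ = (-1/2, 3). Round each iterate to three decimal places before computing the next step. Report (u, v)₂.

(-1.871, 0.079)

At (-1/2, 3): F = (-6.500, -38.500).
Jacobian J = [[v^2 - 4, 2·u·v], [4·u·v + 2·v + 2, 2·u^2 + 2·u - 8·v]].
At the point, J = [[5.000, -3.000], [2.000, -24.500]] (det J = -116.500).
Solving J·Δ = −F gives Δ = (0.376, -1.541).
Then the next iterate is (u, v)₁ = (-0.124, 1.459).
Round to (-0.124, 1.459) and repeat: F = (-3.76796, -9.07969), J = [[-1.87132, -0.36183], [4.19434, -11.88925]].
Δ = (-1.747, -1.380), so (u, v)₂ = (-1.871, 0.079).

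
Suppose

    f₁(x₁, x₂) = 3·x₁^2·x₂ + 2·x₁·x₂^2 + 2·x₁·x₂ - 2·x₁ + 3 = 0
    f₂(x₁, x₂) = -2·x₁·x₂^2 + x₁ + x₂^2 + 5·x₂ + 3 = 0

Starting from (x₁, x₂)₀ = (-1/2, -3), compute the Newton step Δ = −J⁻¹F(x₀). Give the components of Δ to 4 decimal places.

At (-1/2, -3): F = (-4.2500, 5.5000).
Jacobian J = [[6·x₁·x₂ + 2·x₂^2 + 2·x₂ - 2, 3·x₁^2 + 4·x₁·x₂ + 2·x₁], [-2·x₂^2 + 1, -4·x₁·x₂ + 2·x₂ + 5]].
At the point, J = [[19.0000, 5.7500], [-17.0000, -7.0000]] (det J = -35.2500).
Solving J·Δ = −F gives Δ = (-0.0532, 0.9149).

(-0.0532, 0.9149)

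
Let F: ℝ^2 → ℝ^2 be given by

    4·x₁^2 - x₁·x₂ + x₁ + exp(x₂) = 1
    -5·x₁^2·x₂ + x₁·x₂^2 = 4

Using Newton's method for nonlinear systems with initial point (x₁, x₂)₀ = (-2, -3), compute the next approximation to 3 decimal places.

(-1.330, -2.519)

At (-2, -3): F = (7.04979, 38.000).
Jacobian J = [[8·x₁ - x₂ + 1, -x₁ + exp(x₂)], [-10·x₁·x₂ + x₂^2, -5·x₁^2 + 2·x₁·x₂]].
At the point, J = [[-12.000, 2.04979], [-51.000, -8.000]] (det J = 200.53914).
Solving J·Δ = −F gives Δ = (0.670, 0.481).
Then the next iterate is (x₁, x₂)₁ = (-1.330, -2.519).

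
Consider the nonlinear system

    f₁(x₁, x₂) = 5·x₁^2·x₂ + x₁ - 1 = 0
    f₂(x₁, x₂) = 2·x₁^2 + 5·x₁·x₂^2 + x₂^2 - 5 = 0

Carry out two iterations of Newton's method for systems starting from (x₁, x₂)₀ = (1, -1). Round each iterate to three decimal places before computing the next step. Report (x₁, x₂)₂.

(-0.341, -2.362)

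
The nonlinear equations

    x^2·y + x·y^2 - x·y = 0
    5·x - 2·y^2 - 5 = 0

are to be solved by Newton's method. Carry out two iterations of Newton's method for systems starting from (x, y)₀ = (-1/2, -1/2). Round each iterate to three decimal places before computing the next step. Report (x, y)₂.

At (-1/2, -1/2): F = (-0.500, -8.000).
Jacobian J = [[2·x·y + y^2 - y, x^2 + 2·x·y - x], [5, -4·y]].
At the point, J = [[1.250, 1.250], [5.000, 2.000]] (det J = -3.750).
Solving J·Δ = −F gives Δ = (2.400, -2.000).
Then the next iterate is (x, y)₁ = (1.900, -2.500).
Round to (1.900, -2.500) and repeat: F = (7.600, -8.000), J = [[-0.750, -7.790], [5.000, 10.000]].
Δ = (-0.435, 1.017), so (x, y)₂ = (1.465, -1.483).

(1.465, -1.483)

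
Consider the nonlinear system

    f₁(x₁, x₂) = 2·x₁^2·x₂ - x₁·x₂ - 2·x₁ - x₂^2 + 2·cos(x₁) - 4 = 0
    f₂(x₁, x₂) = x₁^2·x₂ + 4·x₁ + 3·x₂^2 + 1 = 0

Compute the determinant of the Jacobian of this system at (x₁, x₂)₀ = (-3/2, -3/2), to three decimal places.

J = [[4·x₁·x₂ - x₂ - 2·sin(x₁) - 2, 2·x₁^2 - x₁ - 2·x₂], [2·x₁·x₂ + 4, x₁^2 + 6·x₂]].
At the point, J = [[10.49499, 9.000], [8.500, -6.750]].
det J = -147.341.

-147.341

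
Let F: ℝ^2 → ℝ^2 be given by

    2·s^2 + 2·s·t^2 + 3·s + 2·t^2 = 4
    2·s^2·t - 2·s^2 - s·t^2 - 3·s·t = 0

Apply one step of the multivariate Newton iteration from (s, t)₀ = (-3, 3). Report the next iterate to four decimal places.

At (-3, 3): F = (-31.0000, 90.0000).
Jacobian J = [[4·s + 2·t^2 + 3, 4·s·t + 4·t], [4·s·t - 4·s - t^2 - 3·t, 2·s^2 - 2·s·t - 3·s]].
At the point, J = [[9.0000, -24.0000], [-42.0000, 45.0000]] (det J = -603.0000).
Solving J·Δ = −F gives Δ = (1.2687, -0.8159).
Then the next iterate is (s, t)₁ = (-1.7313, 2.1841).

(-1.7313, 2.1841)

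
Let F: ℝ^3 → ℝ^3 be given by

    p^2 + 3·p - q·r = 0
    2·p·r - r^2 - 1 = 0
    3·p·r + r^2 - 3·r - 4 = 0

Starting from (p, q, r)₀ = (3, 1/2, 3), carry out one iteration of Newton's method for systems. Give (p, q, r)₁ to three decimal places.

(1.667, 2.153, 2.083)

At (3, 1/2, 3): F = (16.500, 8.000, 23.000).
Jacobian J = [[2·p + 3, -r, -q], [2·r, 0, 2·p - 2·r], [3·r, 0, 3·p + 2·r - 3]].
At the point, J = [[9.000, -3.000, -0.500], [6.000, 0.000, 0.000], [9.000, 0.000, 12.000]] (det J = 216.000).
Solving J·Δ = −F gives Δ = (-1.333, 1.653, -0.917).
Then the next iterate is (p, q, r)₁ = (1.667, 2.153, 2.083).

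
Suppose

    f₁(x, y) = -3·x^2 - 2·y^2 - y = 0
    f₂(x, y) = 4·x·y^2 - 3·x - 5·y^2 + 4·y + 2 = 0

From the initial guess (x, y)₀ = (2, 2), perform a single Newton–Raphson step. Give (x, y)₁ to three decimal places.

At (2, 2): F = (-22.000, 16.000).
Jacobian J = [[-6·x, -4·y - 1], [4·y^2 - 3, 8·x·y - 10·y + 4]].
At the point, J = [[-12.000, -9.000], [13.000, 16.000]] (det J = -75.000).
Solving J·Δ = −F gives Δ = (-2.773, 1.253).
Then the next iterate is (x, y)₁ = (-0.773, 3.253).

(-0.773, 3.253)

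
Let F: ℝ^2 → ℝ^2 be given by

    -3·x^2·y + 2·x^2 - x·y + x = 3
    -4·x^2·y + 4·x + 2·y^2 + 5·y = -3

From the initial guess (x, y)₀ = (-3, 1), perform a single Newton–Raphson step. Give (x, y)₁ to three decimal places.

At (-3, 1): F = (-12.000, -38.000).
Jacobian J = [[-6·x·y + 4·x - y + 1, -3·x^2 - x], [-8·x·y + 4, -4·x^2 + 4·y + 5]].
At the point, J = [[6.000, -24.000], [28.000, -27.000]] (det J = 510.000).
Solving J·Δ = −F gives Δ = (1.153, -0.212).
Then the next iterate is (x, y)₁ = (-1.847, 0.788).

(-1.847, 0.788)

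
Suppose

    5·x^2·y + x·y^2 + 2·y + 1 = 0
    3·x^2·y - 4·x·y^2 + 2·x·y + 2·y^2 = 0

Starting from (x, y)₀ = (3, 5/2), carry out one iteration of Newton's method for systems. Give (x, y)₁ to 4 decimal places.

(1.7810, 1.8838)

At (3, 5/2): F = (137.2500, 20.0000).
Jacobian J = [[10·x·y + y^2, 5·x^2 + 2·x·y + 2], [6·x·y - 4·y^2 + 2·y, 3·x^2 - 8·x·y + 2·x + 4·y]].
At the point, J = [[81.2500, 62.0000], [25.0000, -17.0000]] (det J = -2931.2500).
Solving J·Δ = −F gives Δ = (-1.2190, -0.6162).
Then the next iterate is (x, y)₁ = (1.7810, 1.8838).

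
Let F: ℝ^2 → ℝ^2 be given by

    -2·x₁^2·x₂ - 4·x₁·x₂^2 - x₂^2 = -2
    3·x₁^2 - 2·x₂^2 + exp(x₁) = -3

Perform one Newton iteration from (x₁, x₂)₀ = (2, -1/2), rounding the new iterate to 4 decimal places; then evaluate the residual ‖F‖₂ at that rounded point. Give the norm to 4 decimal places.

At (2, -1/2): F = (3.7500, 21.889056).
Jacobian J = [[-4·x₁·x₂ - 4·x₂^2, -2·x₁^2 - 8·x₁·x₂ - 2·x₂], [6·x₁ + exp(x₁), -4·x₂]].
At the point, J = [[3.0000, 1.0000], [19.389056, 2.0000]] (det J = -13.389056).
Solving J·Δ = −F gives Δ = (-1.0747, -0.5259).
Then the next iterate is (x₁, x₂)₁ = (0.9253, -1.0259).
Re-evaluating at (0.9253, -1.0259): F = (-1.191165, 5.986224), so ‖F‖₂ = 6.1036.

6.1036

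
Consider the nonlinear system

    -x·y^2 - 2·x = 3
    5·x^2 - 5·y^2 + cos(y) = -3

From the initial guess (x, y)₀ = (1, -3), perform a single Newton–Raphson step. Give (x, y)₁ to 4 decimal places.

(0.5044, -1.5752)

At (1, -3): F = (-14.0000, -37.989992).
Jacobian J = [[-y^2 - 2, -2·x·y], [10·x, -10·y - sin(y)]].
At the point, J = [[-11.0000, 6.0000], [10.0000, 30.141120]] (det J = -391.552320).
Solving J·Δ = −F gives Δ = (-0.4956, 1.4248).
Then the next iterate is (x, y)₁ = (0.5044, -1.5752).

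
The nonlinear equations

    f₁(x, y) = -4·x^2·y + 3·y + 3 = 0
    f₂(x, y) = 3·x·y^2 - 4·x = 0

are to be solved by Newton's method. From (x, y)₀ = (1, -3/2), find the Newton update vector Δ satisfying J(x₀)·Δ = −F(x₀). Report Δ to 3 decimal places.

(-0.359, 0.196)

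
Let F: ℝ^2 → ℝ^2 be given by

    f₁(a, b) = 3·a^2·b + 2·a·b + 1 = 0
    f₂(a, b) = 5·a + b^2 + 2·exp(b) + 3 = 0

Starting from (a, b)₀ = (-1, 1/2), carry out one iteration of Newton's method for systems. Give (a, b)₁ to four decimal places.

At (-1, 1/2): F = (1.5000, 1.547443).
Jacobian J = [[6·a·b + 2·b, 3·a^2 + 2·a], [5, 2·b + 2·exp(b)]].
At the point, J = [[-2.0000, 1.0000], [5.0000, 4.297443]] (det J = -13.594885).
Solving J·Δ = −F gives Δ = (0.3603, -0.7793).
Then the next iterate is (a, b)₁ = (-0.6397, -0.2793).

(-0.6397, -0.2793)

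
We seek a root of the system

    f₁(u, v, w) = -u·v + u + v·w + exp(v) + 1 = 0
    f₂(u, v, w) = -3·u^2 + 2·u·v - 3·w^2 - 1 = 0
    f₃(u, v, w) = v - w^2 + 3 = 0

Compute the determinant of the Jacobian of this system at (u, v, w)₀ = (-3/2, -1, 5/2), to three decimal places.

205.876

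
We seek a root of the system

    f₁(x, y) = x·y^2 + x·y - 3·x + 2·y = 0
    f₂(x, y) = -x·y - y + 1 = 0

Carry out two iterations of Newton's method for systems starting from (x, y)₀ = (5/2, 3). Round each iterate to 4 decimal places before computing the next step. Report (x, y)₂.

(-0.6667, 3.0000)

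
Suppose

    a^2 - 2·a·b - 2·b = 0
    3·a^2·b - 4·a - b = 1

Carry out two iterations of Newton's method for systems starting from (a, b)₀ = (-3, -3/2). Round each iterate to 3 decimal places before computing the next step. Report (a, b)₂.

(-1.132, -1.608)

At (-3, -3/2): F = (3.000, -28.000).
Jacobian J = [[2·a - 2·b, -2·a - 2], [6·a·b - 4, 3·a^2 - 1]].
At the point, J = [[-3.000, 4.000], [23.000, 26.000]] (det J = -170.000).
Solving J·Δ = −F gives Δ = (1.118, 0.088).
Then the next iterate is (a, b)₁ = (-1.882, -1.412).
Round to (-1.882, -1.412) and repeat: F = (1.05116, -7.06359), J = [[-0.940, 1.764], [11.94430, 9.62577]].
Δ = (0.750, -0.196), so (a, b)₂ = (-1.132, -1.608).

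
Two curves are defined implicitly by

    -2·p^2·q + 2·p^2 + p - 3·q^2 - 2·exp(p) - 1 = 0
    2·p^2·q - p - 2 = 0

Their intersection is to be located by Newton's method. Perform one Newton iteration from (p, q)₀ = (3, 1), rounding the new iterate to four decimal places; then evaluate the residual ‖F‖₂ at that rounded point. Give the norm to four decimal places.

15.7090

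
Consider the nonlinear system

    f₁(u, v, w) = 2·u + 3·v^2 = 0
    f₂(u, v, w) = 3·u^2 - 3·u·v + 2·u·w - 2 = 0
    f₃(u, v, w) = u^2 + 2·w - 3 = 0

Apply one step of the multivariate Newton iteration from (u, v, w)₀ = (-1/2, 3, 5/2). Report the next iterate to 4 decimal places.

At (-1/2, 3, 5/2): F = (26.0000, 0.7500, 2.2500).
Jacobian J = [[2, 6·v, 0], [6·u - 3·v + 2·w, -3·u, 2·u], [2·u, 0, 2]].
At the point, J = [[2.0000, 18.0000, 0.0000], [-7.0000, 1.5000, -1.0000], [-1.0000, 0.0000, 2.0000]] (det J = 276.0000).
Solving J·Δ = −F gives Δ = (-0.0380, -1.4402, -1.1440).
Then the next iterate is (u, v, w)₁ = (-0.5380, 1.5598, 1.3560).

(-0.5380, 1.5598, 1.3560)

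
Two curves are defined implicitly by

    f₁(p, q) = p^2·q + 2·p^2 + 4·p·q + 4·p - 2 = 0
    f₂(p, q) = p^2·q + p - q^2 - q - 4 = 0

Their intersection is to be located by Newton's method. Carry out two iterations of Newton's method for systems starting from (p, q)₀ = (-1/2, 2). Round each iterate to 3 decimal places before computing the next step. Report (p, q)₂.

At (-1/2, 2): F = (-7.000, -10.000).
Jacobian J = [[2·p·q + 4·p + 4·q + 4, p^2 + 4·p], [2·p·q + 1, p^2 - 2·q - 1]].
At the point, J = [[8.000, -1.750], [-1.000, -4.750]] (det J = -39.750).
Solving J·Δ = −F gives Δ = (0.396, -2.189).
Then the next iterate is (p, q)₁ = (-0.104, -0.189).
Round to (-0.104, -0.189) and repeat: F = (-2.31779, -3.95277), J = [[2.86731, -0.40518], [1.03931, -0.61118]].
Δ = (-0.139, -6.704), so (p, q)₂ = (-0.243, -6.893).

(-0.243, -6.893)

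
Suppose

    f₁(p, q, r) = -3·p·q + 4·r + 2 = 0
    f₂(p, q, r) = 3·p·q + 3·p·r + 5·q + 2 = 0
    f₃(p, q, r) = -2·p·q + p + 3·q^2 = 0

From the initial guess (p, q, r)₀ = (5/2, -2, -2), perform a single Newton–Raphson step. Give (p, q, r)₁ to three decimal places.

At (5/2, -2, -2): F = (9.000, -38.000, 24.500).
Jacobian J = [[-3·q, -3·p, 4], [3·q + 3·r, 3·p + 5, 3·p], [-2·q + 1, -2·p + 6·q, 0]].
At the point, J = [[6.000, -7.500, 4.000], [-12.000, 12.500, 7.500], [5.000, -17.000, 0.000]] (det J = 1049.750).
Solving J·Δ = −F gives Δ = (-1.075, 1.125, 1.472).
Then the next iterate is (p, q, r)₁ = (1.425, -0.875, -0.528).

(1.425, -0.875, -0.528)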